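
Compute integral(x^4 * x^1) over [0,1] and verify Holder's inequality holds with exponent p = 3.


Step 1: Exact integral of f*g = integral(x^5, 0, 1) = 1/6
     = 0.166667
Step 2: Holder bound with p=3, q=1.5:
  ||f||_p = (integral x^12 dx)^(1/3) = (1/13)^(1/3) = 0.42529
  ||g||_q = (integral x^1.5 dx)^(1/1.5) = (1/2.5)^(1/1.5) = 0.542884
Step 3: Holder bound = ||f||_p * ||g||_q = 0.42529 * 0.542884 = 0.230883
Verification: 0.166667 <= 0.230883 (Holder holds)


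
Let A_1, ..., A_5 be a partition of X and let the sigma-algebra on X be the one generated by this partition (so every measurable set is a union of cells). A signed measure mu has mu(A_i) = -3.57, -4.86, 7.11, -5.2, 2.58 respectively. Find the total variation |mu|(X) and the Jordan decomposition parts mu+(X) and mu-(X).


Step 1: Every measurable set is a union of atoms (the cells / points), so a Hahn decomposition is
  obtained by grouping atoms by sign: P = union of atoms with mu > 0, N = union of the remaining atoms.
  Atoms in P (indices): 3, 5;  atoms in N (indices): 1, 2, 4
  Positive values: 7.11, 2.58
  Negative values: -3.57, -4.86, -5.2
Step 2: mu+(X) = mu(P) = sum of positive atom values = 9.69
Step 3: mu-(X) = -mu(N) = sum of |negative atom values| = 13.63
Step 4: |mu|(X) = mu+(X) + mu-(X) = 9.69 + 13.63 = 23.32


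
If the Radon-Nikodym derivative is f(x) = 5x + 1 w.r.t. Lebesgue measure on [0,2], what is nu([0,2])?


nu(A) = integral_A (dnu/dmu) dmu = integral_0^2 (5x + 1) dx
Step 1: Antiderivative F(x) = (5/2)x^2 + 1x
Step 2: F(2) = (5/2)*2^2 + 1*2 = 10 + 2 = 12
Step 3: F(0) = (5/2)*0^2 + 1*0 = 0.0 + 0 = 0.0
Step 4: nu([0,2]) = F(2) - F(0) = 12 - 0.0 = 12


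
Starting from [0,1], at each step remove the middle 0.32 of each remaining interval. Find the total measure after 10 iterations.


Step 1: At each step, fraction remaining = 1 - 0.32 = 0.68
Step 2: After 10 steps, measure = (0.68)^10
Result = 0.021139


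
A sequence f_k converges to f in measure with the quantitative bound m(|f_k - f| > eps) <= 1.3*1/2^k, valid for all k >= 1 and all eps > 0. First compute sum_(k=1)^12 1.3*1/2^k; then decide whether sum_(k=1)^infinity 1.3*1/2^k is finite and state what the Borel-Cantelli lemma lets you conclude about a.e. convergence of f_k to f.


Step 1: List the terms 1.3*1/2^k for k = 1 to 12:
  k=1: 0.65
  k=2: 0.325
  k=3: 0.1625
  k=4: 0.08125
  k=5: 0.040625
  k=6: 0.020313
  k=7: 0.010156
  k=8: 0.005078
  k=9: 0.002539
  k=10: 0.00127
  k=11: 6.347656e-04
  k=12: 3.173828e-04
Step 2: Partial sum = 0.65 + 0.325 + 0.1625 + 0.08125 + 0.040625 + 0.020313 + 0.010156 + 0.005078 + 0.002539 + 0.00127 + 6.347656e-04 + 3.173828e-04
     = 1.299683
Step 3: The full series sum_(k>=1) 1.3*1/2^k converges (geometric series with ratio 1/2 < 1; a constant multiple of a convergent series converges).
Step 4: Fix eps > 0. Since sum_k m(|f_k - f| > eps) < infinity, the Borel-Cantelli lemma gives
        m(limsup_k {|f_k - f| > eps}) = 0, i.e. for a.e. x, |f_k(x) - f(x)| <= eps for all large k.
        Applying this with eps = 1/j for j = 1, 2, ... and intersecting the countably many full-measure sets,
        for a.e. x we get limsup_k |f_k(x) - f(x)| <= 1/j for every j, hence f_k -> f almost everywhere.
Conclusion: series converges; Borel-Cantelli yields f_k -> f a.e.


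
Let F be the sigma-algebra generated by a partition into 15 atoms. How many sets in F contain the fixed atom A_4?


Each element of F is a union of some subset S of the 15 atoms.
The element contains A_4 iff A_4 is in S.
So we count subsets S of {A_1,...,A_15} with A_4 in S: choose freely among the other 14 atoms.
Count = 2^(15-1) = 2^14 = 16384.


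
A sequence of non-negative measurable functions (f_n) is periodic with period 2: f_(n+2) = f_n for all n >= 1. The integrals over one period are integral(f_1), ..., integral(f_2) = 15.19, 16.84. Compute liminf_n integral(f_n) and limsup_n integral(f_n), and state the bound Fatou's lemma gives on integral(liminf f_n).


The sequence (integral(f_n)) is periodic with period 2, repeating the values 15.19, 16.84 indefinitely.
Step 1: For a periodic sequence, every tail (a_m, a_(m+1), ...) contains all 2 period values infinitely often.
Step 2: Hence inf of every tail = min of the period values = min(15.19, 16.84) = 15.19.
        liminf_n integral(f_n) = sup over m of (inf of tail from m) = 15.19.
Step 3: Similarly sup of every tail = max of the period values = 16.84.
        limsup_n integral(f_n) = 16.84.
Step 4: Fatou's lemma: integral(liminf_n f_n) <= liminf_n integral(f_n) = 15.19.
        So the integral of the pointwise liminf is at most 15.19.


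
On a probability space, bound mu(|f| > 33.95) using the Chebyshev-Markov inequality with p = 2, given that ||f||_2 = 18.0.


Chebyshev/Markov inequality: mu(|f| > eps) <= (||f||_p / eps)^p
Step 1: ||f||_2 / eps = 18.0 / 33.95 = 0.530191
Step 2: Raise to power p = 2:
  (0.530191)^2 = 0.281103
Step 3: Therefore mu(|f| > 33.95) <= 0.281103


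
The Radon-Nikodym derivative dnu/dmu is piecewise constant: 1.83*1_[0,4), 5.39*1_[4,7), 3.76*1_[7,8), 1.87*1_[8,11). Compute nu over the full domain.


Integrate each piece of the Radon-Nikodym derivative:
Step 1: integral_0^4 1.83 dx = 1.83*(4-0) = 1.83*4 = 7.32
Step 2: integral_4^7 5.39 dx = 5.39*(7-4) = 5.39*3 = 16.17
Step 3: integral_7^8 3.76 dx = 3.76*(8-7) = 3.76*1 = 3.76
Step 4: integral_8^11 1.87 dx = 1.87*(11-8) = 1.87*3 = 5.61
Total: 7.32 + 16.17 + 3.76 + 5.61 = 32.86


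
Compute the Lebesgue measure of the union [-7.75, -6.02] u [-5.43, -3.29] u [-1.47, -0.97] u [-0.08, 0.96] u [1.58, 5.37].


For pairwise disjoint intervals, m(union) = sum of lengths.
= (-6.02 - -7.75) + (-3.29 - -5.43) + (-0.97 - -1.47) + (0.96 - -0.08) + (5.37 - 1.58)
= 1.73 + 2.14 + 0.5 + 1.04 + 3.79
= 9.2


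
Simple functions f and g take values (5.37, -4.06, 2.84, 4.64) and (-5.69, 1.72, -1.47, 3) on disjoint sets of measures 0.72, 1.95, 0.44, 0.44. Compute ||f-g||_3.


Step 1: Compute differences f_i - g_i:
  5.37 - -5.69 = 11.06
  -4.06 - 1.72 = -5.78
  2.84 - -1.47 = 4.31
  4.64 - 3 = 1.64
Step 2: Compute |diff|^3 * measure for each set:
  |11.06|^3 * 0.72 = 1352.899016 * 0.72 = 974.087292
  |-5.78|^3 * 1.95 = 193.100552 * 1.95 = 376.546076
  |4.31|^3 * 0.44 = 80.062991 * 0.44 = 35.227716
  |1.64|^3 * 0.44 = 4.410944 * 0.44 = 1.940815
Step 3: Sum = 1387.801899
Step 4: ||f-g||_3 = (1387.801899)^(1/3) = 11.154304


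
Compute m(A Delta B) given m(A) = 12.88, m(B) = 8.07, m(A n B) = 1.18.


m(A Delta B) = m(A) + m(B) - 2*m(A n B)
= 12.88 + 8.07 - 2*1.18
= 12.88 + 8.07 - 2.36
= 18.59


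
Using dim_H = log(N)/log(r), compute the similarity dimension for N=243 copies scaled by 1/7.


For a self-similar set with N copies scaled by 1/r:
dim_H = log(N)/log(r) = log(243)/log(7)
= 5.493061/1.94591
= 2.822875


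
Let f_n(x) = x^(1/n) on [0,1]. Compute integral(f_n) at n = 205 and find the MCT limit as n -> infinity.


At n = 205: f_205(x) = x^(1/205).
Step 1: integral(x^(1/205), 0, 1) = [x^(1/205+1) / (1/205+1)] from 0 to 1
     = 1 / (1/205 + 1) = 1 / ((205+1)/205) = 205/(205+1)
     = 205/206 = 0.995146
Step 2: As n -> infinity, f_n(x) = x^(1/n) -> 1 for x in (0,1], and f_n is increasing in n.
By MCT, lim_n integral(f_n) = integral(lim_n f_n) = integral(1, 0, 1) = 1.
Step 3: Verify convergence: 205/206 = 0.995146 -> 1


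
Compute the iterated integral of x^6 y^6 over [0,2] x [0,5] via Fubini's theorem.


By Fubini's theorem, the double integral factors as a product of single integrals:
Step 1: integral_0^2 x^6 dx = [x^7/7] from 0 to 2
     = 2^7/7 = 18.285714
Step 2: integral_0^5 y^6 dy = [y^7/7] from 0 to 5
     = 5^7/7 = 11160.714286
Step 3: Double integral = 18.285714 * 11160.714286 = 204081.632653


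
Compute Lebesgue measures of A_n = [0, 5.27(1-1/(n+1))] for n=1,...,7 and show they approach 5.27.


By continuity of measure from below: if A_n increases to A, then m(A_n) -> m(A).
Here A = [0, 5.27], so m(A) = 5.27
Step 1: a_1 = 5.27*(1 - 1/2) = 2.635, m(A_1) = 2.635
Step 2: a_2 = 5.27*(1 - 1/3) = 3.5133, m(A_2) = 3.5133
Step 3: a_3 = 5.27*(1 - 1/4) = 3.9525, m(A_3) = 3.9525
Step 4: a_4 = 5.27*(1 - 1/5) = 4.216, m(A_4) = 4.216
Step 5: a_5 = 5.27*(1 - 1/6) = 4.3917, m(A_5) = 4.3917
Step 6: a_6 = 5.27*(1 - 1/7) = 4.5171, m(A_6) = 4.5171
Step 7: a_7 = 5.27*(1 - 1/8) = 4.6113, m(A_7) = 4.6113
Limit: m(A_n) -> m([0,5.27]) = 5.27


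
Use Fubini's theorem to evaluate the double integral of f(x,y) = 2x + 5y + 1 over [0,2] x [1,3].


By Fubini, integrate in x first, then y.
Step 1: Fix y, integrate over x in [0,2]:
  integral(2x + 5y + 1, x=0..2)
  = 2*(2^2 - 0^2)/2 + (5y + 1)*(2 - 0)
  = 4 + (5y + 1)*2
  = 4 + 10y + 2
  = 6 + 10y
Step 2: Integrate over y in [1,3]:
  integral(6 + 10y, y=1..3)
  = 6*2 + 10*(3^2 - 1^2)/2
  = 12 + 40
  = 52


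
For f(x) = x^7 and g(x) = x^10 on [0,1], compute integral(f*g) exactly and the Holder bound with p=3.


Step 1: Exact integral of f*g = integral(x^17, 0, 1) = 1/18
     = 0.055556
Step 2: Holder bound with p=3, q=1.5:
  ||f||_p = (integral x^21 dx)^(1/3) = (1/22)^(1/3) = 0.356883
  ||g||_q = (integral x^15 dx)^(1/1.5) = (1/16)^(1/1.5) = 0.15749
Step 3: Holder bound = ||f||_p * ||g||_q = 0.356883 * 0.15749 = 0.056206
Verification: 0.055556 <= 0.056206 (Holder holds)


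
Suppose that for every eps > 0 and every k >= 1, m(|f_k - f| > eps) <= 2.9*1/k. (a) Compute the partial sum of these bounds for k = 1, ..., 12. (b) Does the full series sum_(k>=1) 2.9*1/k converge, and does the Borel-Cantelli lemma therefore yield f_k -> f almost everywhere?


Step 1: List the terms 2.9*1/k for k = 1 to 12:
  k=1: 2.9
  k=2: 1.45
  k=3: 0.966667
  k=4: 0.725
  k=5: 0.58
  k=6: 0.483333
  k=7: 0.414286
  k=8: 0.3625
  k=9: 0.322222
  k=10: 0.29
  k=11: 0.263636
  k=12: 0.241667
Step 2: Partial sum = 2.9 + 1.45 + 0.966667 + 0.725 + 0.58 + 0.483333 + 0.414286 + 0.3625 + 0.322222 + 0.29 + 0.263636 + 0.241667
     = 8.999311
Step 3: The full series sum_(k>=1) 2.9*1/k diverges (harmonic series, p = 1; a nonzero constant multiple of a divergent series diverges).
Step 4: The (first) Borel-Cantelli lemma requires a summable sequence of measures, so it does not apply here;
        from this bound alone no conclusion about a.e. convergence can be drawn (convergence in measure still
        gives an a.e.-convergent subsequence, but not a.e. convergence of the whole sequence).
Conclusion: series diverges; Borel-Cantelli is inconclusive about a.e. convergence of f_k.


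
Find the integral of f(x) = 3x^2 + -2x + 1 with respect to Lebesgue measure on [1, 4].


The Lebesgue integral of a Riemann-integrable function agrees with the Riemann integral.
Antiderivative F(x) = (3/3)x^3 + (-2/2)x^2 + 1x
F(4) = (3/3)*4^3 + (-2/2)*4^2 + 1*4
     = (3/3)*64 + (-2/2)*16 + 1*4
     = 64 + -16 + 4
     = 52
F(1) = 1
Integral = F(4) - F(1) = 52 - 1 = 51


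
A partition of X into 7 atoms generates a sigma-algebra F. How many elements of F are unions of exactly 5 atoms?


Each element of F is a union of some subset of the 7 atoms.
Elements that are unions of exactly 5 atoms correspond to 5-element subsets of the 7 atoms.
Count = C(7, 5) = 7! / (5! * 2!) = 21.


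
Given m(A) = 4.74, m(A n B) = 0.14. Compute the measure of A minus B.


m(A \ B) = m(A) - m(A n B)
= 4.74 - 0.14
= 4.6


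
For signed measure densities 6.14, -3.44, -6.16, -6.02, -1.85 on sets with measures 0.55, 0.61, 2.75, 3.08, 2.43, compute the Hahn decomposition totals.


Step 1: Compute signed measure on each set:
  Set 1: 6.14 * 0.55 = 3.377
  Set 2: -3.44 * 0.61 = -2.0984
  Set 3: -6.16 * 2.75 = -16.94
  Set 4: -6.02 * 3.08 = -18.5416
  Set 5: -1.85 * 2.43 = -4.4955
Step 2: Total signed measure = (3.377) + (-2.0984) + (-16.94) + (-18.5416) + (-4.4955)
     = -38.6985
Step 3: Positive part mu+(X) = sum of positive contributions = 3.377
Step 4: Negative part mu-(X) = |sum of negative contributions| = 42.0755


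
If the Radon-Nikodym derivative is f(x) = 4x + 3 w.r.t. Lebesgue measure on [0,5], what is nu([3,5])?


nu(A) = integral_A (dnu/dmu) dmu = integral_3^5 (4x + 3) dx
Step 1: Antiderivative F(x) = (4/2)x^2 + 3x
Step 2: F(5) = (4/2)*5^2 + 3*5 = 50 + 15 = 65
Step 3: F(3) = (4/2)*3^2 + 3*3 = 18 + 9 = 27
Step 4: nu([3,5]) = F(5) - F(3) = 65 - 27 = 38


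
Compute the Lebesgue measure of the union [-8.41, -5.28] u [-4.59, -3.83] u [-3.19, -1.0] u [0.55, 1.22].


For pairwise disjoint intervals, m(union) = sum of lengths.
= (-5.28 - -8.41) + (-3.83 - -4.59) + (-1.0 - -3.19) + (1.22 - 0.55)
= 3.13 + 0.76 + 2.19 + 0.67
= 6.75


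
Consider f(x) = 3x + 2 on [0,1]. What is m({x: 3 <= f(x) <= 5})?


f^(-1)([3, 5]) = {x : 3 <= 3x + 2 <= 5}
Solving: (3 - 2)/3 <= x <= (5 - 2)/3
= [0.333333, 1]
Intersecting with [0,1]: [0.333333, 1]
Measure = 1 - 0.333333 = 0.666667


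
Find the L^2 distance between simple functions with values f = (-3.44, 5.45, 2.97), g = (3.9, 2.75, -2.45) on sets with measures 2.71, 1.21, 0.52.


Step 1: Compute differences f_i - g_i:
  -3.44 - 3.9 = -7.34
  5.45 - 2.75 = 2.7
  2.97 - -2.45 = 5.42
Step 2: Compute |diff|^2 * measure for each set:
  |-7.34|^2 * 2.71 = 53.8756 * 2.71 = 146.002876
  |2.7|^2 * 1.21 = 7.29 * 1.21 = 8.8209
  |5.42|^2 * 0.52 = 29.3764 * 0.52 = 15.275728
Step 3: Sum = 170.099504
Step 4: ||f-g||_2 = (170.099504)^(1/2) = 13.04222


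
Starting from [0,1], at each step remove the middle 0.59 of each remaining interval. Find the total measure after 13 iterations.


Step 1: At each step, fraction remaining = 1 - 0.59 = 0.41
Step 2: After 13 steps, measure = (0.41)^13
Result = 9.251031e-06


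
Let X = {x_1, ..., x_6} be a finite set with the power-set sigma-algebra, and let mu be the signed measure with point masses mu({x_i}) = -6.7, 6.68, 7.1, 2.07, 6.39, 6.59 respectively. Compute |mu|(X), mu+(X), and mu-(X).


Step 1: Every measurable set is a union of atoms (the cells / points), so a Hahn decomposition is
  obtained by grouping atoms by sign: P = union of atoms with mu > 0, N = union of the remaining atoms.
  Atoms in P (indices): 2, 3, 4, 5, 6;  atoms in N (indices): 1
  Positive values: 6.68, 7.1, 2.07, 6.39, 6.59
  Negative values: -6.7
Step 2: mu+(X) = mu(P) = sum of positive atom values = 28.83
Step 3: mu-(X) = -mu(N) = sum of |negative atom values| = 6.7
Step 4: |mu|(X) = mu+(X) + mu-(X) = 28.83 + 6.7 = 35.53


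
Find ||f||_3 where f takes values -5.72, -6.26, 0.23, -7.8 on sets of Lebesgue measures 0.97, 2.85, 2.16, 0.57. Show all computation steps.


Step 1: Compute |f_i|^3 for each value:
  |-5.72|^3 = 187.149248
  |-6.26|^3 = 245.314376
  |0.23|^3 = 0.012167
  |-7.8|^3 = 474.552
Step 2: Multiply by measures and sum:
  187.149248 * 0.97 = 181.534771
  245.314376 * 2.85 = 699.145972
  0.012167 * 2.16 = 0.026281
  474.552 * 0.57 = 270.49464
Sum = 181.534771 + 699.145972 + 0.026281 + 270.49464 = 1151.201663
Step 3: Take the p-th root:
||f||_3 = (1151.201663)^(1/3) = 10.480543


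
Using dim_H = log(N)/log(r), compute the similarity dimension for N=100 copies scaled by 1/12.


For a self-similar set with N copies scaled by 1/r:
dim_H = log(N)/log(r) = log(100)/log(12)
= 4.60517/2.484907
= 1.853257


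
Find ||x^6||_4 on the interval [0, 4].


Step 1: ||f||_4 = (integral_0^4 |x^6|^4 dx)^(1/4)
     = (integral_0^4 x^24 dx)^(1/4)
Step 2: integral_0^4 x^24 dx = [x^25/(25)] from 0 to 4 = 4^25/25
     = 1125899906842624/25 = 4.503600e+13
Step 3: ||f||_4 = (4.503600e+13)^(1/4) = 2590.537859


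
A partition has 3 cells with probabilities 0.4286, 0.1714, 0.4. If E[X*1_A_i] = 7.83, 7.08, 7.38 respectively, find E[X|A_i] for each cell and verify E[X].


For each cell A_i: E[X|A_i] = E[X*1_A_i] / P(A_i)
Step 1: E[X|A_1] = 7.83 / 0.4286 = 18.268782
Step 2: E[X|A_2] = 7.08 / 0.1714 = 41.306884
Step 3: E[X|A_3] = 7.38 / 0.4 = 18.45
Verification: E[X] = sum E[X*1_A_i] = 7.83 + 7.08 + 7.38 = 22.29


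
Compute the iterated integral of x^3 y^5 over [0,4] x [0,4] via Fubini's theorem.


By Fubini's theorem, the double integral factors as a product of single integrals:
Step 1: integral_0^4 x^3 dx = [x^4/4] from 0 to 4
     = 4^4/4 = 64
Step 2: integral_0^4 y^5 dy = [y^6/6] from 0 to 4
     = 4^6/6 = 682.666667
Step 3: Double integral = 64 * 682.666667 = 43690.666667


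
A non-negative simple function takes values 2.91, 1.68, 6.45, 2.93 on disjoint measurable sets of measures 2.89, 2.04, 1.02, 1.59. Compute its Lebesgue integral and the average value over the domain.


Step 1: Integral = sum(value_i * measure_i)
= 2.91*2.89 + 1.68*2.04 + 6.45*1.02 + 2.93*1.59
= 8.4099 + 3.4272 + 6.579 + 4.6587
= 23.0748
Step 2: Total measure of domain = 2.89 + 2.04 + 1.02 + 1.59 = 7.54
Step 3: Average value = 23.0748 / 7.54 = 3.060318


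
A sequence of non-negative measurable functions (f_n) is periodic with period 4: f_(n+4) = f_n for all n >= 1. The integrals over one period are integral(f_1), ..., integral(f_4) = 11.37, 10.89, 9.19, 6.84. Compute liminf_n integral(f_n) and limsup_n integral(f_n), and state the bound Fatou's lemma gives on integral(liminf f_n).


The sequence (integral(f_n)) is periodic with period 4, repeating the values 11.37, 10.89, 9.19, 6.84 indefinitely.
Step 1: For a periodic sequence, every tail (a_m, a_(m+1), ...) contains all 4 period values infinitely often.
Step 2: Hence inf of every tail = min of the period values = min(11.37, 10.89, 9.19, 6.84) = 6.84.
        liminf_n integral(f_n) = sup over m of (inf of tail from m) = 6.84.
Step 3: Similarly sup of every tail = max of the period values = 11.37.
        limsup_n integral(f_n) = 11.37.
Step 4: Fatou's lemma: integral(liminf_n f_n) <= liminf_n integral(f_n) = 6.84.
        So the integral of the pointwise liminf is at most 6.84.


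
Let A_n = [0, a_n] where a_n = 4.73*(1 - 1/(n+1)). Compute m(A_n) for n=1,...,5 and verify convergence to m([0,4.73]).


By continuity of measure from below: if A_n increases to A, then m(A_n) -> m(A).
Here A = [0, 4.73], so m(A) = 4.73
Step 1: a_1 = 4.73*(1 - 1/2) = 2.365, m(A_1) = 2.365
Step 2: a_2 = 4.73*(1 - 1/3) = 3.1533, m(A_2) = 3.1533
Step 3: a_3 = 4.73*(1 - 1/4) = 3.5475, m(A_3) = 3.5475
Step 4: a_4 = 4.73*(1 - 1/5) = 3.784, m(A_4) = 3.784
Step 5: a_5 = 4.73*(1 - 1/6) = 3.9417, m(A_5) = 3.9417
Limit: m(A_n) -> m([0,4.73]) = 4.73


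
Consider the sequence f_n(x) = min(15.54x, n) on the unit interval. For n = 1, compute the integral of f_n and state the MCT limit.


f(x) = 15.54x on [0,1]; f_n(x) = min(15.54x, n). At n = 1:
Step 1: f(x) reaches 1 at x = 1/15.54 = 0.06435
Step 2: integral(f_1) = integral(15.54x, 0, 0.06435) + integral(1, 0.06435, 1)
       = 15.54*0.06435^2/2 + 1*(1 - 0.06435)
       = 0.032175 + 0.93565
       = 0.967825
Step 3: As n -> infinity, f_n increases to f, so by MCT integral(f_n) -> integral(f) = 15.54/2 = 7.77.
Convergence: integral(f_1) = 0.967825 -> 7.77 as n -> infinity


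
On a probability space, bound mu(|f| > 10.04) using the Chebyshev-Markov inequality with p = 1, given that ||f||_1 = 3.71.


Chebyshev/Markov inequality: mu(|f| > eps) <= (||f||_p / eps)^p
Step 1: ||f||_1 / eps = 3.71 / 10.04 = 0.369522
Step 2: Raise to power p = 1:
  (0.369522)^1 = 0.369522
Step 3: Therefore mu(|f| > 10.04) <= 0.369522


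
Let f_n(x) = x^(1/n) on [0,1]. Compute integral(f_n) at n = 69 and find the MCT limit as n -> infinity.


At n = 69: f_69(x) = x^(1/69).
Step 1: integral(x^(1/69), 0, 1) = [x^(1/69+1) / (1/69+1)] from 0 to 1
     = 1 / (1/69 + 1) = 1 / ((69+1)/69) = 69/(69+1)
     = 69/70 = 0.985714
Step 2: As n -> infinity, f_n(x) = x^(1/n) -> 1 for x in (0,1], and f_n is increasing in n.
By MCT, lim_n integral(f_n) = integral(lim_n f_n) = integral(1, 0, 1) = 1.
Step 3: Verify convergence: 69/70 = 0.985714 -> 1


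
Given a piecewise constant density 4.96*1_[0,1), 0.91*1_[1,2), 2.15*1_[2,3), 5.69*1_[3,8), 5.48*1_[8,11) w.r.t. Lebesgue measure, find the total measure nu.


Integrate each piece of the Radon-Nikodym derivative:
Step 1: integral_0^1 4.96 dx = 4.96*(1-0) = 4.96*1 = 4.96
Step 2: integral_1^2 0.91 dx = 0.91*(2-1) = 0.91*1 = 0.91
Step 3: integral_2^3 2.15 dx = 2.15*(3-2) = 2.15*1 = 2.15
Step 4: integral_3^8 5.69 dx = 5.69*(8-3) = 5.69*5 = 28.45
Step 5: integral_8^11 5.48 dx = 5.48*(11-8) = 5.48*3 = 16.44
Total: 4.96 + 0.91 + 2.15 + 28.45 + 16.44 = 52.91


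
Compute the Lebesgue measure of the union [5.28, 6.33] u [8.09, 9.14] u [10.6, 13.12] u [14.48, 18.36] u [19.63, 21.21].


For pairwise disjoint intervals, m(union) = sum of lengths.
= (6.33 - 5.28) + (9.14 - 8.09) + (13.12 - 10.6) + (18.36 - 14.48) + (21.21 - 19.63)
= 1.05 + 1.05 + 2.52 + 3.88 + 1.58
= 10.08


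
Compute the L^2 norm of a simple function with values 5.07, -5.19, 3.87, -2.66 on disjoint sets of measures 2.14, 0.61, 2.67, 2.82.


Step 1: Compute |f_i|^2 for each value:
  |5.07|^2 = 25.7049
  |-5.19|^2 = 26.9361
  |3.87|^2 = 14.9769
  |-2.66|^2 = 7.0756
Step 2: Multiply by measures and sum:
  25.7049 * 2.14 = 55.008486
  26.9361 * 0.61 = 16.431021
  14.9769 * 2.67 = 39.988323
  7.0756 * 2.82 = 19.953192
Sum = 55.008486 + 16.431021 + 39.988323 + 19.953192 = 131.381022
Step 3: Take the p-th root:
||f||_2 = (131.381022)^(1/2) = 11.462156


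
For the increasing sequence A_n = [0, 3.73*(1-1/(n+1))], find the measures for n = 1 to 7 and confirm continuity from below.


By continuity of measure from below: if A_n increases to A, then m(A_n) -> m(A).
Here A = [0, 3.73], so m(A) = 3.73
Step 1: a_1 = 3.73*(1 - 1/2) = 1.865, m(A_1) = 1.865
Step 2: a_2 = 3.73*(1 - 1/3) = 2.4867, m(A_2) = 2.4867
Step 3: a_3 = 3.73*(1 - 1/4) = 2.7975, m(A_3) = 2.7975
Step 4: a_4 = 3.73*(1 - 1/5) = 2.984, m(A_4) = 2.984
Step 5: a_5 = 3.73*(1 - 1/6) = 3.1083, m(A_5) = 3.1083
Step 6: a_6 = 3.73*(1 - 1/7) = 3.1971, m(A_6) = 3.1971
Step 7: a_7 = 3.73*(1 - 1/8) = 3.2637, m(A_7) = 3.2637
Limit: m(A_n) -> m([0,3.73]) = 3.73


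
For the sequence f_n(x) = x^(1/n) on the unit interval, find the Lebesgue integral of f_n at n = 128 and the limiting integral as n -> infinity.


At n = 128: f_128(x) = x^(1/128).
Step 1: integral(x^(1/128), 0, 1) = [x^(1/128+1) / (1/128+1)] from 0 to 1
     = 1 / (1/128 + 1) = 1 / ((128+1)/128) = 128/(128+1)
     = 128/129 = 0.992248
Step 2: As n -> infinity, f_n(x) = x^(1/n) -> 1 for x in (0,1], and f_n is increasing in n.
By MCT, lim_n integral(f_n) = integral(lim_n f_n) = integral(1, 0, 1) = 1.
Step 3: Verify convergence: 128/129 = 0.992248 -> 1


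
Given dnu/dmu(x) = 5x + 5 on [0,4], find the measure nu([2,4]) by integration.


nu(A) = integral_A (dnu/dmu) dmu = integral_2^4 (5x + 5) dx
Step 1: Antiderivative F(x) = (5/2)x^2 + 5x
Step 2: F(4) = (5/2)*4^2 + 5*4 = 40 + 20 = 60
Step 3: F(2) = (5/2)*2^2 + 5*2 = 10 + 10 = 20
Step 4: nu([2,4]) = F(4) - F(2) = 60 - 20 = 40


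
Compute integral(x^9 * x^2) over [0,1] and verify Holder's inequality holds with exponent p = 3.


Step 1: Exact integral of f*g = integral(x^11, 0, 1) = 1/12
     = 0.083333
Step 2: Holder bound with p=3, q=1.5:
  ||f||_p = (integral x^27 dx)^(1/3) = (1/28)^(1/3) = 0.329317
  ||g||_q = (integral x^3 dx)^(1/1.5) = (1/4)^(1/1.5) = 0.39685
Step 3: Holder bound = ||f||_p * ||g||_q = 0.329317 * 0.39685 = 0.130689
Verification: 0.083333 <= 0.130689 (Holder holds)


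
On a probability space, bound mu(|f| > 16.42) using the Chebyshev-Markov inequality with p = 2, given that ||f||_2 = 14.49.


Chebyshev/Markov inequality: mu(|f| > eps) <= (||f||_p / eps)^p
Step 1: ||f||_2 / eps = 14.49 / 16.42 = 0.88246
Step 2: Raise to power p = 2:
  (0.88246)^2 = 0.778736
Step 3: Therefore mu(|f| > 16.42) <= 0.778736


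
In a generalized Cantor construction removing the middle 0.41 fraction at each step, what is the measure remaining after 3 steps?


Step 1: At each step, fraction remaining = 1 - 0.41 = 0.59
Step 2: After 3 steps, measure = (0.59)^3
Step 3: Computing the power step by step:
  After step 1: 0.59
  After step 2: 0.3481
  After step 3: 0.205379
Result = 0.205379


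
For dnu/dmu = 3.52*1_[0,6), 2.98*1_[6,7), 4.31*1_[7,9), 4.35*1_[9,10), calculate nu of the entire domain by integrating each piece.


Integrate each piece of the Radon-Nikodym derivative:
Step 1: integral_0^6 3.52 dx = 3.52*(6-0) = 3.52*6 = 21.12
Step 2: integral_6^7 2.98 dx = 2.98*(7-6) = 2.98*1 = 2.98
Step 3: integral_7^9 4.31 dx = 4.31*(9-7) = 4.31*2 = 8.62
Step 4: integral_9^10 4.35 dx = 4.35*(10-9) = 4.35*1 = 4.35
Total: 21.12 + 2.98 + 8.62 + 4.35 = 37.07


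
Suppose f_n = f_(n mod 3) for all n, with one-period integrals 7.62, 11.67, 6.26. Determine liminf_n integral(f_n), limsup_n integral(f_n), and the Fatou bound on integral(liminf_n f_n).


The sequence (integral(f_n)) is periodic with period 3, repeating the values 7.62, 11.67, 6.26 indefinitely.
Step 1: For a periodic sequence, every tail (a_m, a_(m+1), ...) contains all 3 period values infinitely often.
Step 2: Hence inf of every tail = min of the period values = min(7.62, 11.67, 6.26) = 6.26.
        liminf_n integral(f_n) = sup over m of (inf of tail from m) = 6.26.
Step 3: Similarly sup of every tail = max of the period values = 11.67.
        limsup_n integral(f_n) = 11.67.
Step 4: Fatou's lemma: integral(liminf_n f_n) <= liminf_n integral(f_n) = 6.26.
        So the integral of the pointwise liminf is at most 6.26.


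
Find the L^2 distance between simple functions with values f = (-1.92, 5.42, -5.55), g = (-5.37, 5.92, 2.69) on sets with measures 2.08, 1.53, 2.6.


Step 1: Compute differences f_i - g_i:
  -1.92 - -5.37 = 3.45
  5.42 - 5.92 = -0.5
  -5.55 - 2.69 = -8.24
Step 2: Compute |diff|^2 * measure for each set:
  |3.45|^2 * 2.08 = 11.9025 * 2.08 = 24.7572
  |-0.5|^2 * 1.53 = 0.25 * 1.53 = 0.3825
  |-8.24|^2 * 2.6 = 67.8976 * 2.6 = 176.53376
Step 3: Sum = 201.67346
Step 4: ||f-g||_2 = (201.67346)^(1/2) = 14.201178


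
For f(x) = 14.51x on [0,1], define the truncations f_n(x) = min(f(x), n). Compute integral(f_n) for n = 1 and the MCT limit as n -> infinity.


f(x) = 14.51x on [0,1]; f_n(x) = min(14.51x, n). At n = 1:
Step 1: f(x) reaches 1 at x = 1/14.51 = 0.068918
Step 2: integral(f_1) = integral(14.51x, 0, 0.068918) + integral(1, 0.068918, 1)
       = 14.51*0.068918^2/2 + 1*(1 - 0.068918)
       = 0.034459 + 0.931082
       = 0.965541
Step 3: As n -> infinity, f_n increases to f, so by MCT integral(f_n) -> integral(f) = 14.51/2 = 7.255.
Convergence: integral(f_1) = 0.965541 -> 7.255 as n -> infinity


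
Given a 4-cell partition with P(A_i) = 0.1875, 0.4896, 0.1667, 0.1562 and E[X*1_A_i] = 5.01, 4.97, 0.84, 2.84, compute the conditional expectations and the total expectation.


For each cell A_i: E[X|A_i] = E[X*1_A_i] / P(A_i)
Step 1: E[X|A_1] = 5.01 / 0.1875 = 26.72
Step 2: E[X|A_2] = 4.97 / 0.4896 = 10.151144
Step 3: E[X|A_3] = 0.84 / 0.1667 = 5.038992
Step 4: E[X|A_4] = 2.84 / 0.1562 = 18.181818
Verification: E[X] = sum E[X*1_A_i] = 5.01 + 4.97 + 0.84 + 2.84 = 13.66


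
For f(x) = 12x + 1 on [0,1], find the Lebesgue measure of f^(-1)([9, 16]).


f^(-1)([9, 16]) = {x : 9 <= 12x + 1 <= 16}
Solving: (9 - 1)/12 <= x <= (16 - 1)/12
= [0.666667, 1.25]
Intersecting with [0,1]: [0.666667, 1]
Measure = 1 - 0.666667 = 0.333333


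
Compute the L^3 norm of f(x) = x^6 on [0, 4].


Step 1: ||f||_3 = (integral_0^4 |x^6|^3 dx)^(1/3)
     = (integral_0^4 x^18 dx)^(1/3)
Step 2: integral_0^4 x^18 dx = [x^19/(19)] from 0 to 4 = 4^19/19
     = 274877906944/19 = 1.446726e+10
Step 3: ||f||_3 = (1.446726e+10)^(1/3) = 2436.662679


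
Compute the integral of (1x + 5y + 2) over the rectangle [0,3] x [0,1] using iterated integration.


By Fubini, integrate in x first, then y.
Step 1: Fix y, integrate over x in [0,3]:
  integral(1x + 5y + 2, x=0..3)
  = 1*(3^2 - 0^2)/2 + (5y + 2)*(3 - 0)
  = 4.5 + (5y + 2)*3
  = 4.5 + 15y + 6
  = 10.5 + 15y
Step 2: Integrate over y in [0,1]:
  integral(10.5 + 15y, y=0..1)
  = 10.5*1 + 15*(1^2 - 0^2)/2
  = 10.5 + 7.5
  = 18


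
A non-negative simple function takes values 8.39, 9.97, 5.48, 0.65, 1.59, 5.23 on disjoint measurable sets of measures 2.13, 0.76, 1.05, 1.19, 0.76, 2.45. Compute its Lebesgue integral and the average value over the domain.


Step 1: Integral = sum(value_i * measure_i)
= 8.39*2.13 + 9.97*0.76 + 5.48*1.05 + 0.65*1.19 + 1.59*0.76 + 5.23*2.45
= 17.8707 + 7.5772 + 5.754 + 0.7735 + 1.2084 + 12.8135
= 45.9973
Step 2: Total measure of domain = 2.13 + 0.76 + 1.05 + 1.19 + 0.76 + 2.45 = 8.34
Step 3: Average value = 45.9973 / 8.34 = 5.515264


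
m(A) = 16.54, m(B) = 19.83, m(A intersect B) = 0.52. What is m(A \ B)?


m(A \ B) = m(A) - m(A n B)
= 16.54 - 0.52
= 16.02


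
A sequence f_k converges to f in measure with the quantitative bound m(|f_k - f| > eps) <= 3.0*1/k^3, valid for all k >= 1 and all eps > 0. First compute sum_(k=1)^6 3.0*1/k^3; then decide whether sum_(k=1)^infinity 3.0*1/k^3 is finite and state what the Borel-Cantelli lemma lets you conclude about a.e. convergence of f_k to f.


Step 1: List the terms 3.0*1/k^3 for k = 1 to 6:
  k=1: 3
  k=2: 0.375
  k=3: 0.111111
  k=4: 0.046875
  k=5: 0.024
  k=6: 0.013889
Step 2: Partial sum = 3 + 0.375 + 0.111111 + 0.046875 + 0.024 + 0.013889
     = 3.570875
Step 3: The full series sum_(k>=1) 3.0*1/k^3 converges (p-series with p = 3 > 1; a constant multiple of a convergent series converges).
Step 4: Fix eps > 0. Since sum_k m(|f_k - f| > eps) < infinity, the Borel-Cantelli lemma gives
        m(limsup_k {|f_k - f| > eps}) = 0, i.e. for a.e. x, |f_k(x) - f(x)| <= eps for all large k.
        Applying this with eps = 1/j for j = 1, 2, ... and intersecting the countably many full-measure sets,
        for a.e. x we get limsup_k |f_k(x) - f(x)| <= 1/j for every j, hence f_k -> f almost everywhere.
Conclusion: series converges; Borel-Cantelli yields f_k -> f a.e.


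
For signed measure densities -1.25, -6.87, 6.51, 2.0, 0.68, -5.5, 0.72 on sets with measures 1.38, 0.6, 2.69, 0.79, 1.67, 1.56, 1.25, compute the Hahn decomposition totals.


Step 1: Compute signed measure on each set:
  Set 1: -1.25 * 1.38 = -1.725
  Set 2: -6.87 * 0.6 = -4.122
  Set 3: 6.51 * 2.69 = 17.5119
  Set 4: 2.0 * 0.79 = 1.58
  Set 5: 0.68 * 1.67 = 1.1356
  Set 6: -5.5 * 1.56 = -8.58
  Set 7: 0.72 * 1.25 = 0.9
Step 2: Total signed measure = (-1.725) + (-4.122) + (17.5119) + (1.58) + (1.1356) + (-8.58) + (0.9)
     = 6.7005
Step 3: Positive part mu+(X) = sum of positive contributions = 21.1275
Step 4: Negative part mu-(X) = |sum of negative contributions| = 14.427


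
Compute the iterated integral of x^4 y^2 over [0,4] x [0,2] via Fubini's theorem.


By Fubini's theorem, the double integral factors as a product of single integrals:
Step 1: integral_0^4 x^4 dx = [x^5/5] from 0 to 4
     = 4^5/5 = 204.8
Step 2: integral_0^2 y^2 dy = [y^3/3] from 0 to 2
     = 2^3/3 = 2.666667
Step 3: Double integral = 204.8 * 2.666667 = 546.133333


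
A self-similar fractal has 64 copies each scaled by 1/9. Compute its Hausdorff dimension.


For a self-similar set with N copies scaled by 1/r:
dim_H = log(N)/log(r) = log(64)/log(9)
= 4.158883/2.197225
= 1.892789


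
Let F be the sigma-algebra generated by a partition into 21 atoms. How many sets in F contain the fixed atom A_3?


Each element of F is a union of some subset S of the 21 atoms.
The element contains A_3 iff A_3 is in S.
So we count subsets S of {A_1,...,A_21} with A_3 in S: choose freely among the other 20 atoms.
Count = 2^(21-1) = 2^20 = 1048576.


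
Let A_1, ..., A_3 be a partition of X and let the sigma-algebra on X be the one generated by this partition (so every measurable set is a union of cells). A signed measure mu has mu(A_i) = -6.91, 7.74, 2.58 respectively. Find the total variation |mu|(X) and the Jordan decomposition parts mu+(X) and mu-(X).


Step 1: Every measurable set is a union of atoms (the cells / points), so a Hahn decomposition is
  obtained by grouping atoms by sign: P = union of atoms with mu > 0, N = union of the remaining atoms.
  Atoms in P (indices): 2, 3;  atoms in N (indices): 1
  Positive values: 7.74, 2.58
  Negative values: -6.91
Step 2: mu+(X) = mu(P) = sum of positive atom values = 10.32
Step 3: mu-(X) = -mu(N) = sum of |negative atom values| = 6.91
Step 4: |mu|(X) = mu+(X) + mu-(X) = 10.32 + 6.91 = 17.23


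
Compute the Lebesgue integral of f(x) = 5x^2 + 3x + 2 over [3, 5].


The Lebesgue integral of a Riemann-integrable function agrees with the Riemann integral.
Antiderivative F(x) = (5/3)x^3 + (3/2)x^2 + 2x
F(5) = (5/3)*5^3 + (3/2)*5^2 + 2*5
     = (5/3)*125 + (3/2)*25 + 2*5
     = 208.333333 + 37.5 + 10
     = 255.833333
F(3) = 64.5
Integral = F(5) - F(3) = 255.833333 - 64.5 = 191.333333


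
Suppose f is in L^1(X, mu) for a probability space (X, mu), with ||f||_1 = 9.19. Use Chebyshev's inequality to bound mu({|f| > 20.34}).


Chebyshev/Markov inequality: mu(|f| > eps) <= (||f||_p / eps)^p
Step 1: ||f||_1 / eps = 9.19 / 20.34 = 0.451819
Step 2: Raise to power p = 1:
  (0.451819)^1 = 0.451819
Step 3: Therefore mu(|f| > 20.34) <= 0.451819


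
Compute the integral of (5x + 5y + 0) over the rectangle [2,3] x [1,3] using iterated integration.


By Fubini, integrate in x first, then y.
Step 1: Fix y, integrate over x in [2,3]:
  integral(5x + 5y + 0, x=2..3)
  = 5*(3^2 - 2^2)/2 + (5y + 0)*(3 - 2)
  = 12.5 + (5y + 0)*1
  = 12.5 + 5y + 0
  = 12.5 + 5y
Step 2: Integrate over y in [1,3]:
  integral(12.5 + 5y, y=1..3)
  = 12.5*2 + 5*(3^2 - 1^2)/2
  = 25 + 20
  = 45


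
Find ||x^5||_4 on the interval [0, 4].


Step 1: ||f||_4 = (integral_0^4 |x^5|^4 dx)^(1/4)
     = (integral_0^4 x^20 dx)^(1/4)
Step 2: integral_0^4 x^20 dx = [x^21/(21)] from 0 to 4 = 4^21/21
     = 4398046511104/21 = 2.094308e+11
Step 3: ||f||_4 = (2.094308e+11)^(1/4) = 676.488052


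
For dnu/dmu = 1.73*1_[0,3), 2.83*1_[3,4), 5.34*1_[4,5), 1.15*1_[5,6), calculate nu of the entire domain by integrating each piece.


Integrate each piece of the Radon-Nikodym derivative:
Step 1: integral_0^3 1.73 dx = 1.73*(3-0) = 1.73*3 = 5.19
Step 2: integral_3^4 2.83 dx = 2.83*(4-3) = 2.83*1 = 2.83
Step 3: integral_4^5 5.34 dx = 5.34*(5-4) = 5.34*1 = 5.34
Step 4: integral_5^6 1.15 dx = 1.15*(6-5) = 1.15*1 = 1.15
Total: 5.19 + 2.83 + 5.34 + 1.15 = 14.51


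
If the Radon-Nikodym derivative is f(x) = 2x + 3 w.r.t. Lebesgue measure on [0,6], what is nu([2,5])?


nu(A) = integral_A (dnu/dmu) dmu = integral_2^5 (2x + 3) dx
Step 1: Antiderivative F(x) = (2/2)x^2 + 3x
Step 2: F(5) = (2/2)*5^2 + 3*5 = 25 + 15 = 40
Step 3: F(2) = (2/2)*2^2 + 3*2 = 4 + 6 = 10
Step 4: nu([2,5]) = F(5) - F(2) = 40 - 10 = 30


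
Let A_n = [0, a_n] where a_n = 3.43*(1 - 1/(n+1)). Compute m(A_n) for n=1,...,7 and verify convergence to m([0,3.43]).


By continuity of measure from below: if A_n increases to A, then m(A_n) -> m(A).
Here A = [0, 3.43], so m(A) = 3.43
Step 1: a_1 = 3.43*(1 - 1/2) = 1.715, m(A_1) = 1.715
Step 2: a_2 = 3.43*(1 - 1/3) = 2.2867, m(A_2) = 2.2867
Step 3: a_3 = 3.43*(1 - 1/4) = 2.5725, m(A_3) = 2.5725
Step 4: a_4 = 3.43*(1 - 1/5) = 2.744, m(A_4) = 2.744
Step 5: a_5 = 3.43*(1 - 1/6) = 2.8583, m(A_5) = 2.8583
Step 6: a_6 = 3.43*(1 - 1/7) = 2.94, m(A_6) = 2.94
Step 7: a_7 = 3.43*(1 - 1/8) = 3.0013, m(A_7) = 3.0013
Limit: m(A_n) -> m([0,3.43]) = 3.43


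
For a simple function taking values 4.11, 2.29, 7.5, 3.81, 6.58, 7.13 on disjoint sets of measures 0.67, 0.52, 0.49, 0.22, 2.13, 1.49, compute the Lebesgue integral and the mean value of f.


Step 1: Integral = sum(value_i * measure_i)
= 4.11*0.67 + 2.29*0.52 + 7.5*0.49 + 3.81*0.22 + 6.58*2.13 + 7.13*1.49
= 2.7537 + 1.1908 + 3.675 + 0.8382 + 14.0154 + 10.6237
= 33.0968
Step 2: Total measure of domain = 0.67 + 0.52 + 0.49 + 0.22 + 2.13 + 1.49 = 5.52
Step 3: Average value = 33.0968 / 5.52 = 5.995797


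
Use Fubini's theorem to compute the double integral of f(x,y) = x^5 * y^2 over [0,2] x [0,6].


By Fubini's theorem, the double integral factors as a product of single integrals:
Step 1: integral_0^2 x^5 dx = [x^6/6] from 0 to 2
     = 2^6/6 = 10.666667
Step 2: integral_0^6 y^2 dy = [y^3/3] from 0 to 6
     = 6^3/3 = 72
Step 3: Double integral = 10.666667 * 72 = 768


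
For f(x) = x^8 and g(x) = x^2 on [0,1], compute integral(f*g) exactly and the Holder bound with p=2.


Step 1: Exact integral of f*g = integral(x^10, 0, 1) = 1/11
     = 0.090909
Step 2: Holder bound with p=2, q=2:
  ||f||_p = (integral x^16 dx)^(1/2) = (1/17)^(1/2) = 0.242536
  ||g||_q = (integral x^4 dx)^(1/2) = (1/5)^(1/2) = 0.447214
Step 3: Holder bound = ||f||_p * ||g||_q = 0.242536 * 0.447214 = 0.108465
Verification: 0.090909 <= 0.108465 (Holder holds)


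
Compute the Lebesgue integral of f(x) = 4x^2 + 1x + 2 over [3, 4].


The Lebesgue integral of a Riemann-integrable function agrees with the Riemann integral.
Antiderivative F(x) = (4/3)x^3 + (1/2)x^2 + 2x
F(4) = (4/3)*4^3 + (1/2)*4^2 + 2*4
     = (4/3)*64 + (1/2)*16 + 2*4
     = 85.333333 + 8 + 8
     = 101.333333
F(3) = 46.5
Integral = F(4) - F(3) = 101.333333 - 46.5 = 54.833333


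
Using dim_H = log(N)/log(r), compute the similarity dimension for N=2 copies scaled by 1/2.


For a self-similar set with N copies scaled by 1/r:
dim_H = log(N)/log(r) = log(2)/log(2)
= 0.693147/0.693147
= 1


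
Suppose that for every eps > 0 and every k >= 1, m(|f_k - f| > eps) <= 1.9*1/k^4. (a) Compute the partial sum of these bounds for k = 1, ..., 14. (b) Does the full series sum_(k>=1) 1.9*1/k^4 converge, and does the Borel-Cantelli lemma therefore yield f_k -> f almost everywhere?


Step 1: List the terms 1.9*1/k^4 for k = 1 to 14:
  k=1: 1.9
  k=2: 0.11875
  k=3: 0.023457
  k=4: 0.007422
  k=5: 0.00304
  k=6: 0.001466
  k=7: 7.913369e-04
  k=8: 4.638672e-04
  k=9: 2.895900e-04
  k=10: 1.900000e-04
  k=11: 1.297726e-04
  k=12: 9.162809e-05
  k=13: 6.652428e-05
  k=14: 4.945856e-05
Step 2: Partial sum = 1.9 + 0.11875 + 0.023457 + 0.007422 + 0.00304 + 0.001466 + 7.913369e-04 + 4.638672e-04 + 2.895900e-04 + 1.900000e-04 + 1.297726e-04 + 9.162809e-05 + 6.652428e-05 + 4.945856e-05
     = 2.056207
Step 3: The full series sum_(k>=1) 1.9*1/k^4 converges (p-series with p = 4 > 1; a constant multiple of a convergent series converges).
Step 4: Fix eps > 0. Since sum_k m(|f_k - f| > eps) < infinity, the Borel-Cantelli lemma gives
        m(limsup_k {|f_k - f| > eps}) = 0, i.e. for a.e. x, |f_k(x) - f(x)| <= eps for all large k.
        Applying this with eps = 1/j for j = 1, 2, ... and intersecting the countably many full-measure sets,
        for a.e. x we get limsup_k |f_k(x) - f(x)| <= 1/j for every j, hence f_k -> f almost everywhere.
Conclusion: series converges; Borel-Cantelli yields f_k -> f a.e.


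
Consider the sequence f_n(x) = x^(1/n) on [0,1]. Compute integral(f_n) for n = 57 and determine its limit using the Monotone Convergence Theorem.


At n = 57: f_57(x) = x^(1/57).
Step 1: integral(x^(1/57), 0, 1) = [x^(1/57+1) / (1/57+1)] from 0 to 1
     = 1 / (1/57 + 1) = 1 / ((57+1)/57) = 57/(57+1)
     = 57/58 = 0.982759
Step 2: As n -> infinity, f_n(x) = x^(1/n) -> 1 for x in (0,1], and f_n is increasing in n.
By MCT, lim_n integral(f_n) = integral(lim_n f_n) = integral(1, 0, 1) = 1.
Step 3: Verify convergence: 57/58 = 0.982759 -> 1


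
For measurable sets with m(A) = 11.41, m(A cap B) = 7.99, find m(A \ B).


m(A \ B) = m(A) - m(A n B)
= 11.41 - 7.99
= 3.42


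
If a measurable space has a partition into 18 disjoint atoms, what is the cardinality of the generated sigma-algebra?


Each element of the sigma-algebra is a union of some subset of the 18 atoms.
The number of such subsets is 2^18 = 262144.


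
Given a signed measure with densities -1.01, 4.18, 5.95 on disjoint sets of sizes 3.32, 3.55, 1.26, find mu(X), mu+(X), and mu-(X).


Step 1: Compute signed measure on each set:
  Set 1: -1.01 * 3.32 = -3.3532
  Set 2: 4.18 * 3.55 = 14.839
  Set 3: 5.95 * 1.26 = 7.497
Step 2: Total signed measure = (-3.3532) + (14.839) + (7.497)
     = 18.9828
Step 3: Positive part mu+(X) = sum of positive contributions = 22.336
Step 4: Negative part mu-(X) = |sum of negative contributions| = 3.3532


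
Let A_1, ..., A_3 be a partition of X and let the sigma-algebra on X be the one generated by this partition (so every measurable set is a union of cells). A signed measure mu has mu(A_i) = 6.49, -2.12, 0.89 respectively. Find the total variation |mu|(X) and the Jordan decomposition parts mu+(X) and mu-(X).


Step 1: Every measurable set is a union of atoms (the cells / points), so a Hahn decomposition is
  obtained by grouping atoms by sign: P = union of atoms with mu > 0, N = union of the remaining atoms.
  Atoms in P (indices): 1, 3;  atoms in N (indices): 2
  Positive values: 6.49, 0.89
  Negative values: -2.12
Step 2: mu+(X) = mu(P) = sum of positive atom values = 7.38
Step 3: mu-(X) = -mu(N) = sum of |negative atom values| = 2.12
Step 4: |mu|(X) = mu+(X) + mu-(X) = 7.38 + 2.12 = 9.5
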